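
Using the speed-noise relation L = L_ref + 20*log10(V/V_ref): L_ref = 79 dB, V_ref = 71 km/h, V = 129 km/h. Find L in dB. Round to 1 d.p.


V/V_ref = 129 / 71 = 1.816901
log10(1.816901) = 0.259331
20 * 0.259331 = 5.1866
L = 79 + 5.1866 = 84.2 dB

84.2


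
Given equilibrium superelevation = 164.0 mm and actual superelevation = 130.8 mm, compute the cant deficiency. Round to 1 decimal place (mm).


Cant deficiency = equilibrium cant - actual cant
CD = 164.0 - 130.8
CD = 33.2 mm

33.2


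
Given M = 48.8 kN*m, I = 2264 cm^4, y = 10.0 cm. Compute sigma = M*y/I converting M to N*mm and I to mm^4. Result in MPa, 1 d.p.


Convert units:
M = 48.8 kN*m = 48800000 N*mm
y = 10.0 cm = 100 mm
I = 2264 cm^4 = 22640000 mm^4
sigma = 48800000 * 100 / 22640000
sigma = 215.5 MPa

215.5


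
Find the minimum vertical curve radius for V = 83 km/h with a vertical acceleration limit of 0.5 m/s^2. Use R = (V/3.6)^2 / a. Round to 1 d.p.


Convert speed: V = 83 / 3.6 = 23.0556 m/s
V^2 = 531.5586 m^2/s^2
R_v = 531.5586 / 0.5
R_v = 1063.1 m

1063.1


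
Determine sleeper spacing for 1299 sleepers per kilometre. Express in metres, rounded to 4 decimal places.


Spacing = 1000 m / number of sleepers
Spacing = 1000 / 1299
Spacing = 0.7698 m

0.7698


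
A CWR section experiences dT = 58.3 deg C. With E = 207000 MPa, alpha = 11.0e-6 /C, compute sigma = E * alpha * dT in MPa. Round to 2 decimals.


sigma = E * alpha * dT
sigma = 207000 * 11.0e-6 * 58.3
sigma = 2.277 * 58.3
sigma = 132.75 MPa

132.75


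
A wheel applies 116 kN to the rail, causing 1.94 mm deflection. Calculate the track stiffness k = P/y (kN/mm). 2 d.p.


Track stiffness k = P / y
k = 116 / 1.94
k = 59.79 kN/mm

59.79


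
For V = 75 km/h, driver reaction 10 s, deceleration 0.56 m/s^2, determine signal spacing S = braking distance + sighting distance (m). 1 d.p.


V = 75 / 3.6 = 20.8333 m/s
Braking distance = 20.8333^2 / (2*0.56) = 387.5248 m
Sighting distance = 20.8333 * 10 = 208.3333 m
S = 387.5248 + 208.3333 = 595.9 m

595.9


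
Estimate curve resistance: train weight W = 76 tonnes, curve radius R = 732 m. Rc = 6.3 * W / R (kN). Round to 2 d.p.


Rc = 6.3 * W / R
Rc = 6.3 * 76 / 732
Rc = 478.8 / 732
Rc = 0.65 kN

0.65


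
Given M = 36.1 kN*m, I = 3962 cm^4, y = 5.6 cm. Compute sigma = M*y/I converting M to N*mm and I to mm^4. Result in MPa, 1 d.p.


Convert units:
M = 36.1 kN*m = 36100000 N*mm
y = 5.6 cm = 56 mm
I = 3962 cm^4 = 39620000 mm^4
sigma = 36100000 * 56 / 39620000
sigma = 51.0 MPa

51.0


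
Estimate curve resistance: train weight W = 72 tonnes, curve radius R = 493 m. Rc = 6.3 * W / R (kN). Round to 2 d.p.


Rc = 6.3 * W / R
Rc = 6.3 * 72 / 493
Rc = 453.6 / 493
Rc = 0.92 kN

0.92


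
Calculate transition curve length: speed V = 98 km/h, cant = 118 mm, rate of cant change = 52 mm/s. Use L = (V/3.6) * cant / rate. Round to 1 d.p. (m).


Convert speed: V = 98 / 3.6 = 27.2222 m/s
L = 27.2222 * 118 / 52
L = 3212.2222 / 52
L = 61.8 m

61.8


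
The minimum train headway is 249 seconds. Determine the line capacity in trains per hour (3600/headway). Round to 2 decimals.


Capacity = 3600 / headway
Capacity = 3600 / 249
Capacity = 14.46 trains/hour

14.46


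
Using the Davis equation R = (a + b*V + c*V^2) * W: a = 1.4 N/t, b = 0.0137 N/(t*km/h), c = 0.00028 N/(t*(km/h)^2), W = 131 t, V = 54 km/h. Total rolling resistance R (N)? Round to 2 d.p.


b*V = 0.0137 * 54 = 0.7398
c*V^2 = 0.00028 * 2916 = 0.81648
R_per_t = 1.4 + 0.7398 + 0.81648 = 2.95628 N/t
R_total = 2.95628 * 131 = 387.27 N

387.27


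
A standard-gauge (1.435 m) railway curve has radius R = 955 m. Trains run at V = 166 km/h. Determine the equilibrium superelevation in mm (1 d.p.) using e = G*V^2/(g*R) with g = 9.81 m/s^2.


Convert speed: V = 166 / 3.6 = 46.1111 m/s
Apply formula: e = 1.435 * 46.1111^2 / (9.81 * 955)
e = 1.435 * 2126.2346 / 9368.55
e = 0.32568 m = 325.7 mm

325.7


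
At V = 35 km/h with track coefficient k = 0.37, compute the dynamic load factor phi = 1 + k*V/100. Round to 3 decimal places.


phi = 1 + k * V / 100
phi = 1 + 0.37 * 35 / 100
phi = 1 + 0.1295
phi = 1.130

1.130


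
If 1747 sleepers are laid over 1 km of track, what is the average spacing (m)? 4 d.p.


Spacing = 1000 m / number of sleepers
Spacing = 1000 / 1747
Spacing = 0.5724 m

0.5724


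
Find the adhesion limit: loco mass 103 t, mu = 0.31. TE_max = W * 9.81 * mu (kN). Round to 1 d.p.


TE_max = W * g * mu
TE_max = 103 * 9.81 * 0.31
TE_max = 1010.43 * 0.31
TE_max = 313.2 kN

313.2


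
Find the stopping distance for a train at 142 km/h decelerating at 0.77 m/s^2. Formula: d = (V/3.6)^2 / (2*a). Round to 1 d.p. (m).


Convert speed: V = 142 / 3.6 = 39.4444 m/s
V^2 = 1555.8642
d = 1555.8642 / (2 * 0.77)
d = 1555.8642 / 1.54
d = 1010.3 m

1010.3


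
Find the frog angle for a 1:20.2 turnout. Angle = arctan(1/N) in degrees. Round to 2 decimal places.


1/N = 1/20.2 = 0.049505
angle = arctan(0.049505) = 0.049465 rad
angle = 0.049465 * 180/pi = 2.83 degrees

2.83


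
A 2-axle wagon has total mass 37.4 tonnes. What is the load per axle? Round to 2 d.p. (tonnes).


Load per axle = total weight / number of axles
Load = 37.4 / 2
Load = 18.70 tonnes

18.70


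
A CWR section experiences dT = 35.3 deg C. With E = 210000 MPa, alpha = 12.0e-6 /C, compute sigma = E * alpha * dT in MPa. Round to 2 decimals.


sigma = E * alpha * dT
sigma = 210000 * 12.0e-6 * 35.3
sigma = 2.52 * 35.3
sigma = 88.96 MPa

88.96


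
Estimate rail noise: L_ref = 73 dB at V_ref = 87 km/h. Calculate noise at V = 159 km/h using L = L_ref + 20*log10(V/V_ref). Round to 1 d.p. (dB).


V/V_ref = 159 / 87 = 1.827586
log10(1.827586) = 0.261878
20 * 0.261878 = 5.2376
L = 73 + 5.2376 = 78.2 dB

78.2


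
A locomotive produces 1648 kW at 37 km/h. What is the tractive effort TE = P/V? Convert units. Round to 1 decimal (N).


Convert: P = 1648 kW = 1648000 W
V = 37 / 3.6 = 10.2778 m/s
TE = 1648000 / 10.2778
TE = 160345.9 N

160345.9


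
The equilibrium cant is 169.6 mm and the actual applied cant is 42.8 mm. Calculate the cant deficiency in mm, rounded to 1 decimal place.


Cant deficiency = equilibrium cant - actual cant
CD = 169.6 - 42.8
CD = 126.8 mm

126.8


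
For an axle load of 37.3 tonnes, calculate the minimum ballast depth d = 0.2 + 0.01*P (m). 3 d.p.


d = 0.2 + 0.01 * 37.3
d = 0.2 + 0.373
d = 0.573 m

0.573


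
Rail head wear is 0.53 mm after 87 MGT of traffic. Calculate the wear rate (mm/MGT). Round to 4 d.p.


Wear rate = total wear / cumulative tonnage
Rate = 0.53 / 87
Rate = 0.0061 mm/MGT

0.0061


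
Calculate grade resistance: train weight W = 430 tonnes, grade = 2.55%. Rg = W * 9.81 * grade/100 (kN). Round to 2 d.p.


Rg = W * 9.81 * grade / 100
Rg = 430 * 9.81 * 2.55 / 100
Rg = 4218.3 * 0.0255
Rg = 107.57 kN

107.57


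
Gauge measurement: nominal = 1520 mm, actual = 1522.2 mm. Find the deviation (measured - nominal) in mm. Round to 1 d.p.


Deviation = measured - nominal
Deviation = 1522.2 - 1520
Deviation = 2.2 mm

2.2


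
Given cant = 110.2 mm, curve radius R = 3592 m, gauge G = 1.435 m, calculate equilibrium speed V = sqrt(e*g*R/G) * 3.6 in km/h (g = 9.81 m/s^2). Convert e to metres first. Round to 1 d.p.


Convert cant: e = 110.2 mm = 0.1102 m
V_ms = sqrt(0.1102 * 9.81 * 3592 / 1.435)
V_ms = sqrt(2706.04509) = 52.0197 m/s
V = 52.0197 * 3.6 = 187.3 km/h

187.3


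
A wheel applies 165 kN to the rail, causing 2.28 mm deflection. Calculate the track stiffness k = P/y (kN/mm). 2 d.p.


Track stiffness k = P / y
k = 165 / 2.28
k = 72.37 kN/mm

72.37


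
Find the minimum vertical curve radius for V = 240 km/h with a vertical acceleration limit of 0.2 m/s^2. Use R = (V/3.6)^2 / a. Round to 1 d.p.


Convert speed: V = 240 / 3.6 = 66.6667 m/s
V^2 = 4444.4444 m^2/s^2
R_v = 4444.4444 / 0.2
R_v = 22222.2 m

22222.2


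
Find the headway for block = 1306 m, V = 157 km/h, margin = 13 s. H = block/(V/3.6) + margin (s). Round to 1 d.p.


V = 157 / 3.6 = 43.6111 m/s
Block traversal time = 1306 / 43.6111 = 29.9465 s
Headway = 29.9465 + 13
Headway = 42.9 s

42.9


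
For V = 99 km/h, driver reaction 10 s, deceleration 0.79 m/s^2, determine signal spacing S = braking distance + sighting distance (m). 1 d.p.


V = 99 / 3.6 = 27.5 m/s
Braking distance = 27.5^2 / (2*0.79) = 478.6392 m
Sighting distance = 27.5 * 10 = 275.0 m
S = 478.6392 + 275.0 = 753.6 m

753.6


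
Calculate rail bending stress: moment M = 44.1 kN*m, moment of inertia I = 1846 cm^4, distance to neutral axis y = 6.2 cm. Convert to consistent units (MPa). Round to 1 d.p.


Convert units:
M = 44.1 kN*m = 44100000 N*mm
y = 6.2 cm = 62 mm
I = 1846 cm^4 = 18460000 mm^4
sigma = 44100000 * 62 / 18460000
sigma = 148.1 MPa

148.1


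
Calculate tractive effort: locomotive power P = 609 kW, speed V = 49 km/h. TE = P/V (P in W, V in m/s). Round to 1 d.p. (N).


Convert: P = 609 kW = 609000 W
V = 49 / 3.6 = 13.6111 m/s
TE = 609000 / 13.6111
TE = 44742.9 N

44742.9


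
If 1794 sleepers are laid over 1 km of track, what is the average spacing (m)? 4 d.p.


Spacing = 1000 m / number of sleepers
Spacing = 1000 / 1794
Spacing = 0.5574 m

0.5574


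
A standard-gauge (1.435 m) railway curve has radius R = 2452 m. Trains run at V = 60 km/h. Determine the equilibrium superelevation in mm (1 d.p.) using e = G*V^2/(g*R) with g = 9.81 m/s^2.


Convert speed: V = 60 / 3.6 = 16.6667 m/s
Apply formula: e = 1.435 * 16.6667^2 / (9.81 * 2452)
e = 1.435 * 277.7778 / 24054.12
e = 0.016571 m = 16.6 mm

16.6


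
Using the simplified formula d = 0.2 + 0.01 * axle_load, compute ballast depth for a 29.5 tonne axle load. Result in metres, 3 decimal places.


d = 0.2 + 0.01 * 29.5
d = 0.2 + 0.295
d = 0.495 m

0.495


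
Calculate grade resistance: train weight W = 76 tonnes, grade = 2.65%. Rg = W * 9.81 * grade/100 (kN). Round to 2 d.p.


Rg = W * 9.81 * grade / 100
Rg = 76 * 9.81 * 2.65 / 100
Rg = 745.56 * 0.0265
Rg = 19.76 kN

19.76


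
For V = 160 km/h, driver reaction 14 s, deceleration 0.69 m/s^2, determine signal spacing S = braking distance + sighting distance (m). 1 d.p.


V = 160 / 3.6 = 44.4444 m/s
Braking distance = 44.4444^2 / (2*0.69) = 1431.3831 m
Sighting distance = 44.4444 * 14 = 622.2222 m
S = 1431.3831 + 622.2222 = 2053.6 m

2053.6


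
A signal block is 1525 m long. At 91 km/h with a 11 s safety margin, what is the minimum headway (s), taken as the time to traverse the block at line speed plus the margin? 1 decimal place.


V = 91 / 3.6 = 25.2778 m/s
Block traversal time = 1525 / 25.2778 = 60.3297 s
Headway = 60.3297 + 11
Headway = 71.3 s

71.3


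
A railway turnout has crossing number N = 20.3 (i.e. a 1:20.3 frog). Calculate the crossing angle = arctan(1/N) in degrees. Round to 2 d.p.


1/N = 1/20.3 = 0.049261
angle = arctan(0.049261) = 0.049221 rad
angle = 0.049221 * 180/pi = 2.82 degrees

2.82


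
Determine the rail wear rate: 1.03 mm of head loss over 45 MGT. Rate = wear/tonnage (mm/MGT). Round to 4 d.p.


Wear rate = total wear / cumulative tonnage
Rate = 1.03 / 45
Rate = 0.0229 mm/MGT

0.0229


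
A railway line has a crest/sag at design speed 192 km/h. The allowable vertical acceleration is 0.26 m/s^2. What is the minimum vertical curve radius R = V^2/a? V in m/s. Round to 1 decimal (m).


Convert speed: V = 192 / 3.6 = 53.3333 m/s
V^2 = 2844.4444 m^2/s^2
R_v = 2844.4444 / 0.26
R_v = 10940.2 m

10940.2


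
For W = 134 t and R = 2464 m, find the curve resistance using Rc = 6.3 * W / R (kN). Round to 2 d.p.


Rc = 6.3 * W / R
Rc = 6.3 * 134 / 2464
Rc = 844.2 / 2464
Rc = 0.34 kN

0.34


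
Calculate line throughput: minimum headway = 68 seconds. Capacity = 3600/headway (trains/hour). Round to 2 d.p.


Capacity = 3600 / headway
Capacity = 3600 / 68
Capacity = 52.94 trains/hour

52.94


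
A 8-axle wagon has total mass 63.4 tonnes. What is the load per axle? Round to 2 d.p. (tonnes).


Load per axle = total weight / number of axles
Load = 63.4 / 8
Load = 7.93 tonnes

7.93


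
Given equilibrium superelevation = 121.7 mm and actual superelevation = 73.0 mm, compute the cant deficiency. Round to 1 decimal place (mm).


Cant deficiency = equilibrium cant - actual cant
CD = 121.7 - 73.0
CD = 48.7 mm

48.7


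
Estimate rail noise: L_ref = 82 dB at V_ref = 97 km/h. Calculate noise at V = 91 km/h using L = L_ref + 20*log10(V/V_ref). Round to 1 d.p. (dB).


V/V_ref = 91 / 97 = 0.938144
log10(0.938144) = -0.02773
20 * -0.02773 = -0.5546
L = 82 + -0.5546 = 81.4 dB

81.4


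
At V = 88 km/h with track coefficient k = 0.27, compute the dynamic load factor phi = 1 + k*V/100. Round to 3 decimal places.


phi = 1 + k * V / 100
phi = 1 + 0.27 * 88 / 100
phi = 1 + 0.2376
phi = 1.238

1.238


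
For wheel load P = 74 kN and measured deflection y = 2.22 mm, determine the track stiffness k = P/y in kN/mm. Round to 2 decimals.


Track stiffness k = P / y
k = 74 / 2.22
k = 33.33 kN/mm

33.33


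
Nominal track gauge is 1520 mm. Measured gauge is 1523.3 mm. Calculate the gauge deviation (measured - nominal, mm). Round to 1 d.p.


Deviation = measured - nominal
Deviation = 1523.3 - 1520
Deviation = 3.3 mm

3.3


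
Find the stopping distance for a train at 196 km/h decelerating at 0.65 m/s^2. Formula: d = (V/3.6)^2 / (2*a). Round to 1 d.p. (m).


Convert speed: V = 196 / 3.6 = 54.4444 m/s
V^2 = 2964.1975
d = 2964.1975 / (2 * 0.65)
d = 2964.1975 / 1.3
d = 2280.2 m

2280.2


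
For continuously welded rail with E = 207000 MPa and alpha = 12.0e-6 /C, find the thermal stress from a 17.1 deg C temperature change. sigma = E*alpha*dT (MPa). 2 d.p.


sigma = E * alpha * dT
sigma = 207000 * 12.0e-6 * 17.1
sigma = 2.484 * 17.1
sigma = 42.48 MPa

42.48


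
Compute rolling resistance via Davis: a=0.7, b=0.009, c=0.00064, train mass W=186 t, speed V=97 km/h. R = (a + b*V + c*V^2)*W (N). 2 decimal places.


b*V = 0.009 * 97 = 0.873
c*V^2 = 0.00064 * 9409 = 6.02176
R_per_t = 0.7 + 0.873 + 6.02176 = 7.59476 N/t
R_total = 7.59476 * 186 = 1412.63 N

1412.63


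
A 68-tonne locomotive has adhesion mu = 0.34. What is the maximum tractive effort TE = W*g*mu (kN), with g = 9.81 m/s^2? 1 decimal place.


TE_max = W * g * mu
TE_max = 68 * 9.81 * 0.34
TE_max = 667.08 * 0.34
TE_max = 226.8 kN

226.8


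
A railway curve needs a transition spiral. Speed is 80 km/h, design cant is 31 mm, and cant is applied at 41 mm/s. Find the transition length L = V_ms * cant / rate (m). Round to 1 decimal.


Convert speed: V = 80 / 3.6 = 22.2222 m/s
L = 22.2222 * 31 / 41
L = 688.8889 / 41
L = 16.8 m

16.8


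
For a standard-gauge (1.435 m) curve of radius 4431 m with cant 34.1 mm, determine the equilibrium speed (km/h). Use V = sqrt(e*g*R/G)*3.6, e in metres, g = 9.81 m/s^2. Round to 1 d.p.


Convert cant: e = 34.1 mm = 0.0341 m
V_ms = sqrt(0.0341 * 9.81 * 4431 / 1.435)
V_ms = sqrt(1032.935576) = 32.1393 m/s
V = 32.1393 * 3.6 = 115.7 km/h

115.7


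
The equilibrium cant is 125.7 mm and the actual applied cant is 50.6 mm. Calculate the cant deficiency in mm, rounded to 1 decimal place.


Cant deficiency = equilibrium cant - actual cant
CD = 125.7 - 50.6
CD = 75.1 mm

75.1


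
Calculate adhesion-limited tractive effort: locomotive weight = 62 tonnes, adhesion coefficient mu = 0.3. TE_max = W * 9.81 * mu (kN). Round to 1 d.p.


TE_max = W * g * mu
TE_max = 62 * 9.81 * 0.3
TE_max = 608.22 * 0.3
TE_max = 182.5 kN

182.5


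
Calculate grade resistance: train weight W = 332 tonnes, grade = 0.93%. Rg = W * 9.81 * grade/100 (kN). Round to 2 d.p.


Rg = W * 9.81 * grade / 100
Rg = 332 * 9.81 * 0.93 / 100
Rg = 3256.92 * 0.0093
Rg = 30.29 kN

30.29


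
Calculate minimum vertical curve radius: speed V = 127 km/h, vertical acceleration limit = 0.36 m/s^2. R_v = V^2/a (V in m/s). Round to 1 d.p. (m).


Convert speed: V = 127 / 3.6 = 35.2778 m/s
V^2 = 1244.5216 m^2/s^2
R_v = 1244.5216 / 0.36
R_v = 3457.0 m

3457.0


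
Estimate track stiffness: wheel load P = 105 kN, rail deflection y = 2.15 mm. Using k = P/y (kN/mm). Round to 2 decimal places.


Track stiffness k = P / y
k = 105 / 2.15
k = 48.84 kN/mm

48.84


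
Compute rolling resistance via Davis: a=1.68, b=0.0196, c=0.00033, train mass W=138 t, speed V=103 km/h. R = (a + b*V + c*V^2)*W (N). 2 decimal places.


b*V = 0.0196 * 103 = 2.0188
c*V^2 = 0.00033 * 10609 = 3.50097
R_per_t = 1.68 + 2.0188 + 3.50097 = 7.19977 N/t
R_total = 7.19977 * 138 = 993.57 N

993.57


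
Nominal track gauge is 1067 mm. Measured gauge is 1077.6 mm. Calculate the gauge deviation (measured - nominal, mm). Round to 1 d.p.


Deviation = measured - nominal
Deviation = 1077.6 - 1067
Deviation = 10.6 mm

10.6


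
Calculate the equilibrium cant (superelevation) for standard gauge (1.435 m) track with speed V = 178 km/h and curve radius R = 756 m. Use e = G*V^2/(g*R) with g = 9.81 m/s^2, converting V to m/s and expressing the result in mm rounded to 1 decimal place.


Convert speed: V = 178 / 3.6 = 49.4444 m/s
Apply formula: e = 1.435 * 49.4444^2 / (9.81 * 756)
e = 1.435 * 2444.7531 / 7416.36
e = 0.473038 m = 473.0 mm

473.0


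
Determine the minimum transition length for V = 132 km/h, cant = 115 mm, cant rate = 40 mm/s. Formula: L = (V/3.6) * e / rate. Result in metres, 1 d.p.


Convert speed: V = 132 / 3.6 = 36.6667 m/s
L = 36.6667 * 115 / 40
L = 4216.6667 / 40
L = 105.4 m

105.4


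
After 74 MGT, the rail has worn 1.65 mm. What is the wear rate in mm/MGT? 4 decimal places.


Wear rate = total wear / cumulative tonnage
Rate = 1.65 / 74
Rate = 0.0223 mm/MGT

0.0223


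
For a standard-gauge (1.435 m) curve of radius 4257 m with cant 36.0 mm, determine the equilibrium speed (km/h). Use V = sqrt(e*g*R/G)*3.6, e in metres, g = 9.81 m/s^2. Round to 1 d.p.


Convert cant: e = 36.0 mm = 0.0360 m
V_ms = sqrt(0.0360 * 9.81 * 4257 / 1.435)
V_ms = sqrt(1047.666983) = 32.3677 m/s
V = 32.3677 * 3.6 = 116.5 km/h

116.5


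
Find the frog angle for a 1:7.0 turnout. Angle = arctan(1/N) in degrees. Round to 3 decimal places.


1/N = 1/7.0 = 0.142857
angle = arctan(0.142857) = 0.141897 rad
angle = 0.141897 * 180/pi = 8.130 degrees

8.130


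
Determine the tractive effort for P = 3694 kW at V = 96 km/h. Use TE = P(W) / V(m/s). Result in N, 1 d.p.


Convert: P = 3694 kW = 3694000 W
V = 96 / 3.6 = 26.6667 m/s
TE = 3694000 / 26.6667
TE = 138525.0 N

138525.0


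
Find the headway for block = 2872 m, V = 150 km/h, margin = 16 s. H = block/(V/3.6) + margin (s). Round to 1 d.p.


V = 150 / 3.6 = 41.6667 m/s
Block traversal time = 2872 / 41.6667 = 68.928 s
Headway = 68.928 + 16
Headway = 84.9 s

84.9


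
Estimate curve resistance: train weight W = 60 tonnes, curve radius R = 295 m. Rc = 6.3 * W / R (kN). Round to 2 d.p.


Rc = 6.3 * W / R
Rc = 6.3 * 60 / 295
Rc = 378.0 / 295
Rc = 1.28 kN

1.28


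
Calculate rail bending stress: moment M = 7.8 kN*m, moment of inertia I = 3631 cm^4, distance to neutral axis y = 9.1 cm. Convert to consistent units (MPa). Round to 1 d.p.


Convert units:
M = 7.8 kN*m = 7800000 N*mm
y = 9.1 cm = 91 mm
I = 3631 cm^4 = 36310000 mm^4
sigma = 7800000 * 91 / 36310000
sigma = 19.5 MPa

19.5


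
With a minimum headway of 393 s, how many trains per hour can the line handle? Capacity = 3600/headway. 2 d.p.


Capacity = 3600 / headway
Capacity = 3600 / 393
Capacity = 9.16 trains/hour

9.16


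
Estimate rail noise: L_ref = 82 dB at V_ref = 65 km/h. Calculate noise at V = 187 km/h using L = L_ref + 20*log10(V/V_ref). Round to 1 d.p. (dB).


V/V_ref = 187 / 65 = 2.876923
log10(2.876923) = 0.458928
20 * 0.458928 = 9.1786
L = 82 + 9.1786 = 91.2 dB

91.2


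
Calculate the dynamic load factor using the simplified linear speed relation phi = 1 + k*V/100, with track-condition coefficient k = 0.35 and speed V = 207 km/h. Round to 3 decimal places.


phi = 1 + k * V / 100
phi = 1 + 0.35 * 207 / 100
phi = 1 + 0.7245
phi = 1.725

1.725


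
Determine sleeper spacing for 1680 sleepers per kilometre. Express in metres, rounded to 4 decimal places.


Spacing = 1000 m / number of sleepers
Spacing = 1000 / 1680
Spacing = 0.5952 m

0.5952


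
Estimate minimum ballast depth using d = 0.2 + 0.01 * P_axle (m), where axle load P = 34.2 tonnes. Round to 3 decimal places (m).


d = 0.2 + 0.01 * 34.2
d = 0.2 + 0.342
d = 0.542 m

0.542


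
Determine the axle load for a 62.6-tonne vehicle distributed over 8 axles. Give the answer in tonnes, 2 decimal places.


Load per axle = total weight / number of axles
Load = 62.6 / 8
Load = 7.83 tonnes

7.83


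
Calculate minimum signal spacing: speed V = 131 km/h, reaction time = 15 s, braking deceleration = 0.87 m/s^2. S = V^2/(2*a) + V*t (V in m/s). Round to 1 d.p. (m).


V = 131 / 3.6 = 36.3889 m/s
Braking distance = 36.3889^2 / (2*0.87) = 761.0065 m
Sighting distance = 36.3889 * 15 = 545.8333 m
S = 761.0065 + 545.8333 = 1306.8 m

1306.8


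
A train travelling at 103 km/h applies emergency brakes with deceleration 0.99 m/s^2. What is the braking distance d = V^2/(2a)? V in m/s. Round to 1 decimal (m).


Convert speed: V = 103 / 3.6 = 28.6111 m/s
V^2 = 818.5957
d = 818.5957 / (2 * 0.99)
d = 818.5957 / 1.98
d = 413.4 m

413.4


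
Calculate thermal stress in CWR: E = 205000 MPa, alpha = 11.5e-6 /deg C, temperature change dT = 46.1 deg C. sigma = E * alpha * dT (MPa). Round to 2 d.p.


sigma = E * alpha * dT
sigma = 205000 * 11.5e-6 * 46.1
sigma = 2.3575 * 46.1
sigma = 108.68 MPa

108.68


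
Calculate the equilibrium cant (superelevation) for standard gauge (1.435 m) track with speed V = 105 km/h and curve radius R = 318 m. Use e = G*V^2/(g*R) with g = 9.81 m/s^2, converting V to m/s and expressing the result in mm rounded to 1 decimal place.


Convert speed: V = 105 / 3.6 = 29.1667 m/s
Apply formula: e = 1.435 * 29.1667^2 / (9.81 * 318)
e = 1.435 * 850.6944 / 3119.58
e = 0.391318 m = 391.3 mm

391.3


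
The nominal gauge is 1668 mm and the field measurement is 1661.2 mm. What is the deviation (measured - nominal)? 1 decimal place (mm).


Deviation = measured - nominal
Deviation = 1661.2 - 1668
Deviation = -6.8 mm

-6.8


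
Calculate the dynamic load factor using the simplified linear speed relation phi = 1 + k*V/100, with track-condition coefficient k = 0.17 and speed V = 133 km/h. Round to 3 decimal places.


phi = 1 + k * V / 100
phi = 1 + 0.17 * 133 / 100
phi = 1 + 0.2261
phi = 1.226

1.226


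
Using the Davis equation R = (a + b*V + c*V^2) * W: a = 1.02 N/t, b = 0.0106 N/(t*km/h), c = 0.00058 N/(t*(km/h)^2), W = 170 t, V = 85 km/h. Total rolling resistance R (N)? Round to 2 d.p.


b*V = 0.0106 * 85 = 0.901
c*V^2 = 0.00058 * 7225 = 4.1905
R_per_t = 1.02 + 0.901 + 4.1905 = 6.1115 N/t
R_total = 6.1115 * 170 = 1038.96 N

1038.96


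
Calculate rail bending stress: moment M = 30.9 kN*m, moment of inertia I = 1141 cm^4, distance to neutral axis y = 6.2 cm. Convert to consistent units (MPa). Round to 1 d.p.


Convert units:
M = 30.9 kN*m = 30900000 N*mm
y = 6.2 cm = 62 mm
I = 1141 cm^4 = 11410000 mm^4
sigma = 30900000 * 62 / 11410000
sigma = 167.9 MPa

167.9


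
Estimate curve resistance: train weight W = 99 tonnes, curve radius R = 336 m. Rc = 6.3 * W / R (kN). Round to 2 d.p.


Rc = 6.3 * W / R
Rc = 6.3 * 99 / 336
Rc = 623.7 / 336
Rc = 1.86 kN

1.86


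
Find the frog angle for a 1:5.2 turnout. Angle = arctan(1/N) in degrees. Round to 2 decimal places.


1/N = 1/5.2 = 0.192308
angle = arctan(0.192308) = 0.189988 rad
angle = 0.189988 * 180/pi = 10.89 degrees

10.89


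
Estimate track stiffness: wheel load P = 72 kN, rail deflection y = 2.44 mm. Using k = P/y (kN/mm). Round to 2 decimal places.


Track stiffness k = P / y
k = 72 / 2.44
k = 29.51 kN/mm

29.51


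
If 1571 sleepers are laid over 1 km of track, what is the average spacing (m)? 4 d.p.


Spacing = 1000 m / number of sleepers
Spacing = 1000 / 1571
Spacing = 0.6365 m

0.6365


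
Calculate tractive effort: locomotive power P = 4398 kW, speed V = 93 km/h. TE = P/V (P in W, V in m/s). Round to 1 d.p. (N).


Convert: P = 4398 kW = 4398000 W
V = 93 / 3.6 = 25.8333 m/s
TE = 4398000 / 25.8333
TE = 170245.2 N

170245.2


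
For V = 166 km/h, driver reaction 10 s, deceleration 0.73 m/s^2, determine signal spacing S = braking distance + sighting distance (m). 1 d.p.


V = 166 / 3.6 = 46.1111 m/s
Braking distance = 46.1111^2 / (2*0.73) = 1456.325 m
Sighting distance = 46.1111 * 10 = 461.1111 m
S = 1456.325 + 461.1111 = 1917.4 m

1917.4


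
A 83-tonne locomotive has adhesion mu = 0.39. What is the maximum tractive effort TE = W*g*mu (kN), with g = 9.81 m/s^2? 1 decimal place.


TE_max = W * g * mu
TE_max = 83 * 9.81 * 0.39
TE_max = 814.23 * 0.39
TE_max = 317.5 kN

317.5


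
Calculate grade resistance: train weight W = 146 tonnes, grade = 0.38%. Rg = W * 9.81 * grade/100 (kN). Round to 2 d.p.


Rg = W * 9.81 * grade / 100
Rg = 146 * 9.81 * 0.38 / 100
Rg = 1432.26 * 0.0038
Rg = 5.44 kN

5.44


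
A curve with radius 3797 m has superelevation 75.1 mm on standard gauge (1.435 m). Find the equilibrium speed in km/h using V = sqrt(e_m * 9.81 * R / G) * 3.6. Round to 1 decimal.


Convert cant: e = 75.1 mm = 0.0751 m
V_ms = sqrt(0.0751 * 9.81 * 3797 / 1.435)
V_ms = sqrt(1949.385092) = 44.1518 m/s
V = 44.1518 * 3.6 = 158.9 km/h

158.9


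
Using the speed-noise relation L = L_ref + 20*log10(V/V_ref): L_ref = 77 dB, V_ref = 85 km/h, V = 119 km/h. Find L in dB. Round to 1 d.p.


V/V_ref = 119 / 85 = 1.4
log10(1.4) = 0.146128
20 * 0.146128 = 2.9226
L = 77 + 2.9226 = 79.9 dB

79.9


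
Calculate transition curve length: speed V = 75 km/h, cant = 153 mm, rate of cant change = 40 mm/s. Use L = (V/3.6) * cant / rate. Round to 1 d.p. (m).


Convert speed: V = 75 / 3.6 = 20.8333 m/s
L = 20.8333 * 153 / 40
L = 3187.5 / 40
L = 79.7 m

79.7


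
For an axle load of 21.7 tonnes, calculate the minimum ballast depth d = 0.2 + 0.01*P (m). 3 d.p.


d = 0.2 + 0.01 * 21.7
d = 0.2 + 0.217
d = 0.417 m

0.417


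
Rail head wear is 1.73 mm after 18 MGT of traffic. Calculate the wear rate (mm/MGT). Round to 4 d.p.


Wear rate = total wear / cumulative tonnage
Rate = 1.73 / 18
Rate = 0.0961 mm/MGT

0.0961


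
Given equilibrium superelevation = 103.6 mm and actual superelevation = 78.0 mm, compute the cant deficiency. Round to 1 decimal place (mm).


Cant deficiency = equilibrium cant - actual cant
CD = 103.6 - 78.0
CD = 25.6 mm

25.6


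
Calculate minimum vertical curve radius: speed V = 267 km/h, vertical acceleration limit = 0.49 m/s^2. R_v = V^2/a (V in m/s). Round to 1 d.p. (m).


Convert speed: V = 267 / 3.6 = 74.1667 m/s
V^2 = 5500.6944 m^2/s^2
R_v = 5500.6944 / 0.49
R_v = 11225.9 m

11225.9


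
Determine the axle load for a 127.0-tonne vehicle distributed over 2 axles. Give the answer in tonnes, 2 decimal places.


Load per axle = total weight / number of axles
Load = 127.0 / 2
Load = 63.50 tonnes

63.50


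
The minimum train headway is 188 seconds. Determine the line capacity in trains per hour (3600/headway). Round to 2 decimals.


Capacity = 3600 / headway
Capacity = 3600 / 188
Capacity = 19.15 trains/hour

19.15


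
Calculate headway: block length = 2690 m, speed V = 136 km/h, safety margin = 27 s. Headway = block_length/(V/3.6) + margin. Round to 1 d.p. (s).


V = 136 / 3.6 = 37.7778 m/s
Block traversal time = 2690 / 37.7778 = 71.2059 s
Headway = 71.2059 + 27
Headway = 98.2 s

98.2


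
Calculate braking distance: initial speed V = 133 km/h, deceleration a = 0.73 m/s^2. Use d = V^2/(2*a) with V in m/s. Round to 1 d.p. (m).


Convert speed: V = 133 / 3.6 = 36.9444 m/s
V^2 = 1364.892
d = 1364.892 / (2 * 0.73)
d = 1364.892 / 1.46
d = 934.9 m

934.9


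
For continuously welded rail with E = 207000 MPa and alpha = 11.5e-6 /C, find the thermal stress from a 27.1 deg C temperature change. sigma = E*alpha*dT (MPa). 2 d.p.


sigma = E * alpha * dT
sigma = 207000 * 11.5e-6 * 27.1
sigma = 2.3805 * 27.1
sigma = 64.51 MPa

64.51


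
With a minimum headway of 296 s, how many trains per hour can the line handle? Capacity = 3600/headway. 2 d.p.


Capacity = 3600 / headway
Capacity = 3600 / 296
Capacity = 12.16 trains/hour

12.16


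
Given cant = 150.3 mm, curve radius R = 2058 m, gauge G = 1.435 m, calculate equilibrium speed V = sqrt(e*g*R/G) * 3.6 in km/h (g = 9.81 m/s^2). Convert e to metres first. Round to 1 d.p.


Convert cant: e = 150.3 mm = 0.1503 m
V_ms = sqrt(0.1503 * 9.81 * 2058 / 1.435)
V_ms = sqrt(2114.567034) = 45.9844 m/s
V = 45.9844 * 3.6 = 165.5 km/h

165.5


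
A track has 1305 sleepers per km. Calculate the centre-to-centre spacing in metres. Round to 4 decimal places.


Spacing = 1000 m / number of sleepers
Spacing = 1000 / 1305
Spacing = 0.7663 m

0.7663


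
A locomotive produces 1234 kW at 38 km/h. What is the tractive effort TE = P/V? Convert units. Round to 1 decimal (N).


Convert: P = 1234 kW = 1234000 W
V = 38 / 3.6 = 10.5556 m/s
TE = 1234000 / 10.5556
TE = 116905.3 N

116905.3


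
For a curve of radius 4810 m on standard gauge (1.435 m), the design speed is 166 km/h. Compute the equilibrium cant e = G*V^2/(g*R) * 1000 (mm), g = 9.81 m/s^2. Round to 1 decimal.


Convert speed: V = 166 / 3.6 = 46.1111 m/s
Apply formula: e = 1.435 * 46.1111^2 / (9.81 * 4810)
e = 1.435 * 2126.2346 / 47186.1
e = 0.064662 m = 64.7 mm

64.7


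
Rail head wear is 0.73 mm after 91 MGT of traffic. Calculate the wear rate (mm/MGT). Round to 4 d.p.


Wear rate = total wear / cumulative tonnage
Rate = 0.73 / 91
Rate = 0.0080 mm/MGT

0.0080


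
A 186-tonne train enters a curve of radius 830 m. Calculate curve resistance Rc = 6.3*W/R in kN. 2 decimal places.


Rc = 6.3 * W / R
Rc = 6.3 * 186 / 830
Rc = 1171.8 / 830
Rc = 1.41 kN

1.41


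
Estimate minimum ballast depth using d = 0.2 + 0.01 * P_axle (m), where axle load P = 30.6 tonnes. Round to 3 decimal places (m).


d = 0.2 + 0.01 * 30.6
d = 0.2 + 0.306
d = 0.506 m

0.506


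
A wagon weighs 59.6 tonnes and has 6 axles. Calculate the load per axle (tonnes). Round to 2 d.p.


Load per axle = total weight / number of axles
Load = 59.6 / 6
Load = 9.93 tonnes

9.93


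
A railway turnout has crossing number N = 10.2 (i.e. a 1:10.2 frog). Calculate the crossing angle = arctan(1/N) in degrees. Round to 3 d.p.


1/N = 1/10.2 = 0.098039
angle = arctan(0.098039) = 0.097727 rad
angle = 0.097727 * 180/pi = 5.599 degrees

5.599


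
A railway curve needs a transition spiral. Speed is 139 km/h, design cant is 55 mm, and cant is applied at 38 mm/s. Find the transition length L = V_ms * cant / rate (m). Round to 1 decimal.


Convert speed: V = 139 / 3.6 = 38.6111 m/s
L = 38.6111 * 55 / 38
L = 2123.6111 / 38
L = 55.9 m

55.9


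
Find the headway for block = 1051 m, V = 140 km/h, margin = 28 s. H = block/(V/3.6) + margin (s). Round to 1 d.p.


V = 140 / 3.6 = 38.8889 m/s
Block traversal time = 1051 / 38.8889 = 27.0257 s
Headway = 27.0257 + 28
Headway = 55.0 s

55.0


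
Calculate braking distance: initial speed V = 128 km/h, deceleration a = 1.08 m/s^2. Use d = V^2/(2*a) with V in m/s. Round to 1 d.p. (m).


Convert speed: V = 128 / 3.6 = 35.5556 m/s
V^2 = 1264.1975
d = 1264.1975 / (2 * 1.08)
d = 1264.1975 / 2.16
d = 585.3 m

585.3


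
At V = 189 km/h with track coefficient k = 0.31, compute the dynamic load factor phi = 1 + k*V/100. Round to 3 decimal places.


phi = 1 + k * V / 100
phi = 1 + 0.31 * 189 / 100
phi = 1 + 0.5859
phi = 1.586

1.586


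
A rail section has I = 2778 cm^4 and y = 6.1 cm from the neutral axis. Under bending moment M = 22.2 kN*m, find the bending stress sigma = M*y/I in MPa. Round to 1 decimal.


Convert units:
M = 22.2 kN*m = 22200000 N*mm
y = 6.1 cm = 61 mm
I = 2778 cm^4 = 27780000 mm^4
sigma = 22200000 * 61 / 27780000
sigma = 48.7 MPa

48.7


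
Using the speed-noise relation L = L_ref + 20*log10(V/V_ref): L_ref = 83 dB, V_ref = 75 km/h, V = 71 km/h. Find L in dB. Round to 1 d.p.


V/V_ref = 71 / 75 = 0.946667
log10(0.946667) = -0.023803
20 * -0.023803 = -0.4761
L = 83 + -0.4761 = 82.5 dB

82.5


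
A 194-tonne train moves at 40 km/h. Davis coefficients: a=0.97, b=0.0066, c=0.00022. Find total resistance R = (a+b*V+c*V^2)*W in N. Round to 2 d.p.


b*V = 0.0066 * 40 = 0.264
c*V^2 = 0.00022 * 1600 = 0.352
R_per_t = 0.97 + 0.264 + 0.352 = 1.586 N/t
R_total = 1.586 * 194 = 307.68 N

307.68


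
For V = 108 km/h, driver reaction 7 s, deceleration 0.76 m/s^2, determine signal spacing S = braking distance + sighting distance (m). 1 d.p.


V = 108 / 3.6 = 30.0 m/s
Braking distance = 30.0^2 / (2*0.76) = 592.1053 m
Sighting distance = 30.0 * 7 = 210.0 m
S = 592.1053 + 210.0 = 802.1 m

802.1


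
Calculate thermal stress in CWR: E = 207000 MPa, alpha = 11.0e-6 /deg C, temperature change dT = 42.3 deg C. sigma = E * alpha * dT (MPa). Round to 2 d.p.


sigma = E * alpha * dT
sigma = 207000 * 11.0e-6 * 42.3
sigma = 2.277 * 42.3
sigma = 96.32 MPa

96.32


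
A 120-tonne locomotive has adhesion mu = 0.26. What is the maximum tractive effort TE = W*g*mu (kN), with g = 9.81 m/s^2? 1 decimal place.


TE_max = W * g * mu
TE_max = 120 * 9.81 * 0.26
TE_max = 1177.2 * 0.26
TE_max = 306.1 kN

306.1


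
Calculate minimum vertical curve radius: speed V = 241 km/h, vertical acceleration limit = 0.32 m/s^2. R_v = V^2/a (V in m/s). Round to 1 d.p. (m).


Convert speed: V = 241 / 3.6 = 66.9444 m/s
V^2 = 4481.5586 m^2/s^2
R_v = 4481.5586 / 0.32
R_v = 14004.9 m

14004.9


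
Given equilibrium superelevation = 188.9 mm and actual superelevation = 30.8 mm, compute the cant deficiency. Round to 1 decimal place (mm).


Cant deficiency = equilibrium cant - actual cant
CD = 188.9 - 30.8
CD = 158.1 mm

158.1


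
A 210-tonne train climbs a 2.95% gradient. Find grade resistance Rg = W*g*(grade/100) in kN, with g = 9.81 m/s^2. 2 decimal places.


Rg = W * 9.81 * grade / 100
Rg = 210 * 9.81 * 2.95 / 100
Rg = 2060.1 * 0.0295
Rg = 60.77 kN

60.77


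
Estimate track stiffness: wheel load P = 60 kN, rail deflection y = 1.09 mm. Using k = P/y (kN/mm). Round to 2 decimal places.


Track stiffness k = P / y
k = 60 / 1.09
k = 55.05 kN/mm

55.05


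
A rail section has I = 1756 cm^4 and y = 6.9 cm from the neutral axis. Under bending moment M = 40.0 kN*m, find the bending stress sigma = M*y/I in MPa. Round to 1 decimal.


Convert units:
M = 40.0 kN*m = 40000000 N*mm
y = 6.9 cm = 69 mm
I = 1756 cm^4 = 17560000 mm^4
sigma = 40000000 * 69 / 17560000
sigma = 157.2 MPa

157.2


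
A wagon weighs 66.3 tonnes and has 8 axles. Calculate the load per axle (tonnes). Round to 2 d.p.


Load per axle = total weight / number of axles
Load = 66.3 / 8
Load = 8.29 tonnes

8.29


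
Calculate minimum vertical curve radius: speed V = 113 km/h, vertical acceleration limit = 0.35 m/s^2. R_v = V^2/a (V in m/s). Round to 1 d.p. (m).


Convert speed: V = 113 / 3.6 = 31.3889 m/s
V^2 = 985.2623 m^2/s^2
R_v = 985.2623 / 0.35
R_v = 2815.0 m

2815.0


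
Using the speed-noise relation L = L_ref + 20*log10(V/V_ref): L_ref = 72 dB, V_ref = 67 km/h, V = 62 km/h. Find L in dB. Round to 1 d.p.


V/V_ref = 62 / 67 = 0.925373
log10(0.925373) = -0.033683
20 * -0.033683 = -0.6737
L = 72 + -0.6737 = 71.3 dB

71.3


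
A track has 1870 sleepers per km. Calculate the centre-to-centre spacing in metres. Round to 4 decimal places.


Spacing = 1000 m / number of sleepers
Spacing = 1000 / 1870
Spacing = 0.5348 m

0.5348


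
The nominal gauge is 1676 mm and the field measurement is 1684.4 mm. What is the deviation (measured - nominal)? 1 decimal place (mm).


Deviation = measured - nominal
Deviation = 1684.4 - 1676
Deviation = 8.4 mm

8.4


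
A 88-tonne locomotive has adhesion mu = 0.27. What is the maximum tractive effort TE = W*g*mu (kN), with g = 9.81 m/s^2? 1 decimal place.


TE_max = W * g * mu
TE_max = 88 * 9.81 * 0.27
TE_max = 863.28 * 0.27
TE_max = 233.1 kN

233.1


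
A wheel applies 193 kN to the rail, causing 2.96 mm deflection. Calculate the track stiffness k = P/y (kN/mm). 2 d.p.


Track stiffness k = P / y
k = 193 / 2.96
k = 65.20 kN/mm

65.20


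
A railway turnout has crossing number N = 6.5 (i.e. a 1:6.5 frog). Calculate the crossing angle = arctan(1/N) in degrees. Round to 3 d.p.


1/N = 1/6.5 = 0.153846
angle = arctan(0.153846) = 0.152649 rad
angle = 0.152649 * 180/pi = 8.746 degrees

8.746


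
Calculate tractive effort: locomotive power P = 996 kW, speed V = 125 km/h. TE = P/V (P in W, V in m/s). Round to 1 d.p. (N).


Convert: P = 996 kW = 996000 W
V = 125 / 3.6 = 34.7222 m/s
TE = 996000 / 34.7222
TE = 28684.8 N

28684.8


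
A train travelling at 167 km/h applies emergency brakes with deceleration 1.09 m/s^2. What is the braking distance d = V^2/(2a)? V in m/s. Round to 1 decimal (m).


Convert speed: V = 167 / 3.6 = 46.3889 m/s
V^2 = 2151.929
d = 2151.929 / (2 * 1.09)
d = 2151.929 / 2.18
d = 987.1 m

987.1


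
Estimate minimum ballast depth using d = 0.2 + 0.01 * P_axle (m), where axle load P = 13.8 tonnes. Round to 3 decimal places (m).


d = 0.2 + 0.01 * 13.8
d = 0.2 + 0.138
d = 0.338 m

0.338


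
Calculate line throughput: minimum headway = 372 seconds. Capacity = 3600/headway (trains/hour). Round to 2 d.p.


Capacity = 3600 / headway
Capacity = 3600 / 372
Capacity = 9.68 trains/hour

9.68


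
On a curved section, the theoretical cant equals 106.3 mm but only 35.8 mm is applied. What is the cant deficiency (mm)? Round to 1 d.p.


Cant deficiency = equilibrium cant - actual cant
CD = 106.3 - 35.8
CD = 70.5 mm

70.5


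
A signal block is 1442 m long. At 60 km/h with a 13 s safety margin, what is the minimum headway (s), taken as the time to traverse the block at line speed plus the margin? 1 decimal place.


V = 60 / 3.6 = 16.6667 m/s
Block traversal time = 1442 / 16.6667 = 86.52 s
Headway = 86.52 + 13
Headway = 99.5 s

99.5


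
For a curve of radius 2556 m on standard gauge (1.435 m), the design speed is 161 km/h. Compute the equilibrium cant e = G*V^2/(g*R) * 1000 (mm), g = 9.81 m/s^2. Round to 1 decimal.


Convert speed: V = 161 / 3.6 = 44.7222 m/s
Apply formula: e = 1.435 * 44.7222^2 / (9.81 * 2556)
e = 1.435 * 2000.0772 / 25074.36
e = 0.114464 m = 114.5 mm

114.5


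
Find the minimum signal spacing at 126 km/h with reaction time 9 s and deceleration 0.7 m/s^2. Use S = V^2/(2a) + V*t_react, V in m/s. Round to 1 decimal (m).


V = 126 / 3.6 = 35.0 m/s
Braking distance = 35.0^2 / (2*0.7) = 875.0 m
Sighting distance = 35.0 * 9 = 315.0 m
S = 875.0 + 315.0 = 1190.0 m

1190.0


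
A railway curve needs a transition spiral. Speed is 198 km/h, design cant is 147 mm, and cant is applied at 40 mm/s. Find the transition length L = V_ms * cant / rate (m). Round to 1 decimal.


Convert speed: V = 198 / 3.6 = 55.0 m/s
L = 55.0 * 147 / 40
L = 8085.0 / 40
L = 202.1 m

202.1


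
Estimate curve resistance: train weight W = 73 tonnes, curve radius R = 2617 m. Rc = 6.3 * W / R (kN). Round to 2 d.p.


Rc = 6.3 * W / R
Rc = 6.3 * 73 / 2617
Rc = 459.9 / 2617
Rc = 0.18 kN

0.18


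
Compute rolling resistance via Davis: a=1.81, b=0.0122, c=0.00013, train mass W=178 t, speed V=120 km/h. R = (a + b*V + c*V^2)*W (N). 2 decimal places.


b*V = 0.0122 * 120 = 1.464
c*V^2 = 0.00013 * 14400 = 1.872
R_per_t = 1.81 + 1.464 + 1.872 = 5.146 N/t
R_total = 5.146 * 178 = 915.99 N

915.99


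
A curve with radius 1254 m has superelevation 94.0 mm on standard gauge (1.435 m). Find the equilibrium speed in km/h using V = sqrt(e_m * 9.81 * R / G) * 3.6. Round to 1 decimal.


Convert cant: e = 94.0 mm = 0.0940 m
V_ms = sqrt(0.0940 * 9.81 * 1254 / 1.435)
V_ms = sqrt(805.828265) = 28.3871 m/s
V = 28.3871 * 3.6 = 102.2 km/h

102.2


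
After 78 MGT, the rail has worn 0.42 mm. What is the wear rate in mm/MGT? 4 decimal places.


Wear rate = total wear / cumulative tonnage
Rate = 0.42 / 78
Rate = 0.0054 mm/MGT

0.0054
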